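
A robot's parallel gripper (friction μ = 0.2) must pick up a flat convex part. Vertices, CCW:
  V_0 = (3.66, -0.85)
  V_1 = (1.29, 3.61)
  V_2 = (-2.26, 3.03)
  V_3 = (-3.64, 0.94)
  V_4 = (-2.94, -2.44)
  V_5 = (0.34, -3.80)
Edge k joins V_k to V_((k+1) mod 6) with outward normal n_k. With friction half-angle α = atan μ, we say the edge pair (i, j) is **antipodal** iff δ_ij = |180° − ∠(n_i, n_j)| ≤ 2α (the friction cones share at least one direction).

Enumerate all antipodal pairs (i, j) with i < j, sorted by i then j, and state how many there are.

count = 2; pairs: (0,3), (2,5)

α = atan 0.2 = 11.31°;  2α = 22.62°
n_0 = (+0.8831, +0.4693)
n_1 = (-0.1612, +0.9869)
n_2 = (-0.8345, +0.5510)
n_3 = (-0.9792, -0.2028)
n_4 = (-0.3830, -0.9237)
n_5 = (+0.6642, -0.7475)
  (0,1): δ = 108.71°  ·
  (0,2): δ = 61.42°  ·
  (0,3): δ = 16.29°  ✓
  (0,4): δ = 39.49°  ·
  (0,5): δ = 103.64°  ·
  (1,2): δ = 132.72°  ·
  (1,3): δ = 87.58°  ·
  (1,4): δ = 31.80°  ·
  (1,5): δ = 32.34°  ·
  (2,3): δ = 134.86°  ·
  (2,4): δ = 79.08°  ·
  (2,5): δ = 14.94°  ✓
  (3,4): δ = 124.22°  ·
  (3,5): δ = 60.08°  ·
  (4,5): δ = 115.86°  ·
antipodal pairs: 2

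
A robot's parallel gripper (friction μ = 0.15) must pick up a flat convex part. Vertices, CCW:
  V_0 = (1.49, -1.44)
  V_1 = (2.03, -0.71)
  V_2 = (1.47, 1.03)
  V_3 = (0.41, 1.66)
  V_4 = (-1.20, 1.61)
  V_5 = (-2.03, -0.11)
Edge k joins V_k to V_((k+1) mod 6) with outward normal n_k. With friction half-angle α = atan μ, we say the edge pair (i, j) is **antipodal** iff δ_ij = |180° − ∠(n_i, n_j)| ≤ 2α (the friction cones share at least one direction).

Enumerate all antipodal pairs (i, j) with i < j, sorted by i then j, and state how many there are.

α = atan 0.15 = 8.53°;  2α = 17.06°
n_0 = (+0.8039, -0.5947)
n_1 = (+0.9519, +0.3064)
n_2 = (+0.5109, +0.8596)
n_3 = (-0.0310, +0.9995)
n_4 = (-0.9006, +0.4346)
n_5 = (-0.3535, -0.9355)
  (0,1): δ = 125.67°  ·
  (0,2): δ = 84.23°  ·
  (0,3): δ = 51.73°  ·
  (0,4): δ = 10.73°  ✓
  (0,5): δ = 105.79°  ·
  (1,2): δ = 138.56°  ·
  (1,3): δ = 106.06°  ·
  (1,4): δ = 43.60°  ·
  (1,5): δ = 51.46°  ·
  (2,3): δ = 147.50°  ·
  (2,4): δ = 85.04°  ·
  (2,5): δ = 10.03°  ✓
  (3,4): δ = 117.54°  ·
  (3,5): δ = 22.48°  ·
  (4,5): δ = 84.94°  ·
antipodal pairs: 2

count = 2; pairs: (0,4), (2,5)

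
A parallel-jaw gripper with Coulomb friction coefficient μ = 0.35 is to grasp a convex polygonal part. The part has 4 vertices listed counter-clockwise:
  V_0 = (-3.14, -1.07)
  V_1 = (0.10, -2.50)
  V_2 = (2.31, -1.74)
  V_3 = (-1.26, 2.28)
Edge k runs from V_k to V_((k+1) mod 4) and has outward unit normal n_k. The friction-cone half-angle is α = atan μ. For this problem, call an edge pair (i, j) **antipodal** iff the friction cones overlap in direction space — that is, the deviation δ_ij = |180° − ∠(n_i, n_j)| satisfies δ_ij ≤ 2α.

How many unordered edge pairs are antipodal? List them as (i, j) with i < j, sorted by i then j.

α = atan 0.35 = 19.29°;  2α = 38.58°
n_0 = (-0.4038, -0.9149)
n_1 = (+0.3252, -0.9456)
n_2 = (+0.7477, +0.6640)
n_3 = (-0.8721, +0.4894)
  (0,1): δ = 137.21°  ·
  (0,2): δ = 24.58°  ✓
  (0,3): δ = 84.51°  ·
  (1,2): δ = 67.37°  ·
  (1,3): δ = 41.72°  ·
  (2,3): δ = 70.91°  ·
antipodal pairs: 1

count = 1; pairs: (0,2)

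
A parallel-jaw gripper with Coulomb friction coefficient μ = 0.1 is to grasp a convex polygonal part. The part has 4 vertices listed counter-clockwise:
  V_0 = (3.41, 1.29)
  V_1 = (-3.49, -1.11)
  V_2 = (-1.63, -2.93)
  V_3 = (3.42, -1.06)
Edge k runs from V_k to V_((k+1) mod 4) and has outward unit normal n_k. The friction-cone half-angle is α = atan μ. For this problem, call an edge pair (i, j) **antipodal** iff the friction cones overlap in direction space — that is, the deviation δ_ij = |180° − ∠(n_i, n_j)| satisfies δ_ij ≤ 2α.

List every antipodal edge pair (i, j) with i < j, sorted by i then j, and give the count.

α = atan 0.1 = 5.71°;  2α = 11.42°
n_0 = (-0.3285, +0.9445)
n_1 = (-0.6994, -0.7148)
n_2 = (+0.3473, -0.9378)
n_3 = (+1.0000, +0.0043)
  (0,1): δ = 63.56°  ·
  (0,2): δ = 1.14°  ✓
  (0,3): δ = 71.06°  ·
  (1,2): δ = 115.30°  ·
  (1,3): δ = 45.38°  ·
  (2,3): δ = 110.08°  ·
antipodal pairs: 1

count = 1; pairs: (0,2)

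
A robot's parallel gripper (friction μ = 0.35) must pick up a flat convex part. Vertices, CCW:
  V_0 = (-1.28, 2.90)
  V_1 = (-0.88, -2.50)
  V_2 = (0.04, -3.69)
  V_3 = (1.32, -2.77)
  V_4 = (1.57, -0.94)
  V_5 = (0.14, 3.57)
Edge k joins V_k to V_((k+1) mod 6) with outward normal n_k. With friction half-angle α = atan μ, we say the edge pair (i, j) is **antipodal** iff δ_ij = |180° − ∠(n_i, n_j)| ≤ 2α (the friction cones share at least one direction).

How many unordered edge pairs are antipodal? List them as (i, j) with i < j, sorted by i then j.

count = 4; pairs: (0,3), (0,4), (1,4), (2,5)

α = atan 0.35 = 19.29°;  2α = 38.58°
n_0 = (-0.9973, -0.0739)
n_1 = (-0.7911, -0.6116)
n_2 = (+0.5836, -0.8120)
n_3 = (+0.9908, -0.1354)
n_4 = (+0.9532, +0.3022)
n_5 = (-0.4267, +0.9044)
  (0,1): δ = 146.53°  ·
  (0,2): δ = 58.53°  ·
  (0,3): δ = 12.02°  ✓
  (0,4): δ = 13.36°  ✓
  (0,5): δ = 111.02°  ·
  (1,2): δ = 92.00°  ·
  (1,3): δ = 45.49°  ·
  (1,4): δ = 20.12°  ✓
  (1,5): δ = 77.55°  ·
  (2,3): δ = 133.49°  ·
  (2,4): δ = 108.11°  ·
  (2,5): δ = 10.45°  ✓
  (3,4): δ = 154.63°  ·
  (3,5): δ = 56.96°  ·
  (4,5): δ = 82.33°  ·
antipodal pairs: 4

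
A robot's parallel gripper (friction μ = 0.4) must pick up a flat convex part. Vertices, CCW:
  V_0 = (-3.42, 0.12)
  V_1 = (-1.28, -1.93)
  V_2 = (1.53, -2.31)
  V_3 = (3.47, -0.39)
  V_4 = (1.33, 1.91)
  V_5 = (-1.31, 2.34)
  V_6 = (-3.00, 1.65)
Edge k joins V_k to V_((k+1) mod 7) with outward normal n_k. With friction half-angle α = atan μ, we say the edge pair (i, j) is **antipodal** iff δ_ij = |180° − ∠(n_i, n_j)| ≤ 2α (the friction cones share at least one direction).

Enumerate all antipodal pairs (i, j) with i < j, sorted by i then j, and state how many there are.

count = 7; pairs: (0,3), (0,4), (1,3), (1,4), (1,5), (2,5), (2,6)

α = atan 0.4 = 21.80°;  2α = 43.60°
n_0 = (-0.6918, -0.7221)
n_1 = (-0.1340, -0.9910)
n_2 = (+0.7034, -0.7108)
n_3 = (+0.7321, +0.6812)
n_4 = (+0.1608, +0.9870)
n_5 = (-0.3780, +0.9258)
n_6 = (-0.9643, +0.2647)
  (0,1): δ = 143.93°  ·
  (0,2): δ = 91.53°  ·
  (0,3): δ = 3.29°  ✓
  (0,4): δ = 34.52°  ✓
  (0,5): δ = 65.98°  ·
  (0,6): δ = 118.42°  ·
  (1,2): δ = 127.60°  ·
  (1,3): δ = 39.36°  ✓
  (1,4): δ = 1.55°  ✓
  (1,5): δ = 29.91°  ✓
  (1,6): δ = 82.35°  ·
  (2,3): δ = 91.77°  ·
  (2,4): δ = 53.95°  ·
  (2,5): δ = 22.49°  ✓
  (2,6): δ = 29.95°  ✓
  (3,4): δ = 142.19°  ·
  (3,5): δ = 110.73°  ·
  (3,6): δ = 58.29°  ·
  (4,5): δ = 148.54°  ·
  (4,6): δ = 96.10°  ·
  (5,6): δ = 127.56°  ·
antipodal pairs: 7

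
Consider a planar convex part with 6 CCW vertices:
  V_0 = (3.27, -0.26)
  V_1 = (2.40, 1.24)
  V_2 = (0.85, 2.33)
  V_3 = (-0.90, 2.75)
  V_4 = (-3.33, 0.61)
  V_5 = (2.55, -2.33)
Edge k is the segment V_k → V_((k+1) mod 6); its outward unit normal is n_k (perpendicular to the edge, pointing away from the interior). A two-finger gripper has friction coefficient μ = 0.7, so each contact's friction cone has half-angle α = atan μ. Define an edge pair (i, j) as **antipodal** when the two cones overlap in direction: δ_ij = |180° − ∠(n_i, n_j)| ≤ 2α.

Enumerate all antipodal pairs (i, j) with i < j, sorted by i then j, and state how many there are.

count = 5; pairs: (0,4), (1,4), (2,4), (3,4), (3,5)

α = atan 0.7 = 34.99°;  2α = 69.98°
n_0 = (+0.8650, +0.5017)
n_1 = (+0.5752, +0.8180)
n_2 = (+0.2334, +0.9724)
n_3 = (-0.6609, +0.7505)
n_4 = (-0.4472, -0.8944)
n_5 = (+0.9445, -0.3285)
  (0,1): δ = 155.23°  ·
  (0,2): δ = 133.61°  ·
  (0,3): δ = 78.74°  ·
  (0,4): δ = 33.32°  ✓
  (0,5): δ = 130.71°  ·
  (1,2): δ = 158.38°  ·
  (1,3): δ = 103.52°  ·
  (1,4): δ = 8.55°  ✓
  (1,5): δ = 105.94°  ·
  (2,3): δ = 125.14°  ·
  (2,4): δ = 13.07°  ✓
  (2,5): δ = 84.32°  ·
  (3,4): δ = 67.93°  ✓
  (3,5): δ = 29.45°  ✓
  (4,5): δ = 82.61°  ·
antipodal pairs: 5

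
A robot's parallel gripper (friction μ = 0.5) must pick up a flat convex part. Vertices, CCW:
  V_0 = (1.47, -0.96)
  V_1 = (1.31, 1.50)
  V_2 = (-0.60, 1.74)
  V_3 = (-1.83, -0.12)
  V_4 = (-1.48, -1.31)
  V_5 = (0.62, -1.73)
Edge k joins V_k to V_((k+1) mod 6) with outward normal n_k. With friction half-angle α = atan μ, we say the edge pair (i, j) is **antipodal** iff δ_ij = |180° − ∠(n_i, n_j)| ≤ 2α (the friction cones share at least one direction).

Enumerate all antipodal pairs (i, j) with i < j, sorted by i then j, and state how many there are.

α = atan 0.5 = 26.57°;  2α = 53.13°
n_0 = (+0.9979, +0.0649)
n_1 = (+0.1247, +0.9922)
n_2 = (-0.8341, +0.5516)
n_3 = (-0.9594, -0.2822)
n_4 = (-0.1961, -0.9806)
n_5 = (+0.6714, -0.7411)
  (0,1): δ = 100.88°  ·
  (0,2): δ = 37.20°  ✓
  (0,3): δ = 12.67°  ✓
  (0,4): δ = 74.97°  ·
  (0,5): δ = 128.45°  ·
  (1,2): δ = 116.31°  ·
  (1,3): δ = 66.45°  ·
  (1,4): δ = 4.15°  ✓
  (1,5): δ = 49.33°  ✓
  (2,3): δ = 130.13°  ·
  (2,4): δ = 67.83°  ·
  (2,5): δ = 14.35°  ✓
  (3,4): δ = 117.70°  ·
  (3,5): δ = 64.22°  ·
  (4,5): δ = 126.52°  ·
antipodal pairs: 5

count = 5; pairs: (0,2), (0,3), (1,4), (1,5), (2,5)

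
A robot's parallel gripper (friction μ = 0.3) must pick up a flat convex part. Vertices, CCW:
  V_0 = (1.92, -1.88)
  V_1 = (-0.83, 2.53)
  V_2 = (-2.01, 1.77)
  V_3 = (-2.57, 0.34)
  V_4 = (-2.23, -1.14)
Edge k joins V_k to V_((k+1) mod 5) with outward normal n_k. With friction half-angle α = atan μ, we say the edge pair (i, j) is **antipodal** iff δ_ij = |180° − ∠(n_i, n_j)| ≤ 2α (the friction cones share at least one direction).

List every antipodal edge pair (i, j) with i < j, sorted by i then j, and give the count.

count = 1; pairs: (0,3)

α = atan 0.3 = 16.70°;  2α = 33.40°
n_0 = (+0.8485, +0.5291)
n_1 = (-0.5415, +0.8407)
n_2 = (-0.9311, +0.3646)
n_3 = (-0.9746, -0.2239)
n_4 = (-0.1755, -0.9845)
  (0,1): δ = 89.16°  ·
  (0,2): δ = 53.33°  ·
  (0,3): δ = 19.01°  ✓
  (0,4): δ = 47.94°  ·
  (1,2): δ = 144.17°  ·
  (1,3): δ = 109.85°  ·
  (1,4): δ = 42.89°  ·
  (2,3): δ = 145.68°  ·
  (2,4): δ = 78.72°  ·
  (3,4): δ = 113.05°  ·
antipodal pairs: 1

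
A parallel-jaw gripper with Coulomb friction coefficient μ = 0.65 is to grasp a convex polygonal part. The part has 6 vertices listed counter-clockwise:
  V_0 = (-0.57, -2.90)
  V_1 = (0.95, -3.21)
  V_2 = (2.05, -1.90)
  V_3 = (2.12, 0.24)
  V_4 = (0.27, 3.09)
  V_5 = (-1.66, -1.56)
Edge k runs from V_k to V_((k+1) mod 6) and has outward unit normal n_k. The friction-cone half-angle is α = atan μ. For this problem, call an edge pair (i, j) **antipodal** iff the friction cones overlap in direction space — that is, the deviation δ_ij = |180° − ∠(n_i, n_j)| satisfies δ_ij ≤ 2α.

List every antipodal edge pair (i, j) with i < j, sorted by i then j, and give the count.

count = 6; pairs: (0,3), (1,4), (2,4), (2,5), (3,4), (3,5)

α = atan 0.65 = 33.02°;  2α = 66.05°
n_0 = (-0.1998, -0.9798)
n_1 = (+0.7658, -0.6431)
n_2 = (+0.9995, -0.0327)
n_3 = (+0.8388, +0.5445)
n_4 = (-0.9236, +0.3833)
n_5 = (-0.7758, -0.6310)
  (0,1): δ = 118.49°  ·
  (0,2): δ = 80.35°  ·
  (0,3): δ = 45.48°  ✓
  (0,4): δ = 78.99°  ·
  (0,5): δ = 140.65°  ·
  (1,2): δ = 141.85°  ·
  (1,3): δ = 106.99°  ·
  (1,4): δ = 17.48°  ✓
  (1,5): δ = 79.15°  ·
  (2,3): δ = 145.14°  ·
  (2,4): δ = 20.67°  ✓
  (2,5): δ = 41.00°  ✓
  (3,4): δ = 55.53°  ✓
  (3,5): δ = 6.14°  ✓
  (4,5): δ = 118.33°  ·
antipodal pairs: 6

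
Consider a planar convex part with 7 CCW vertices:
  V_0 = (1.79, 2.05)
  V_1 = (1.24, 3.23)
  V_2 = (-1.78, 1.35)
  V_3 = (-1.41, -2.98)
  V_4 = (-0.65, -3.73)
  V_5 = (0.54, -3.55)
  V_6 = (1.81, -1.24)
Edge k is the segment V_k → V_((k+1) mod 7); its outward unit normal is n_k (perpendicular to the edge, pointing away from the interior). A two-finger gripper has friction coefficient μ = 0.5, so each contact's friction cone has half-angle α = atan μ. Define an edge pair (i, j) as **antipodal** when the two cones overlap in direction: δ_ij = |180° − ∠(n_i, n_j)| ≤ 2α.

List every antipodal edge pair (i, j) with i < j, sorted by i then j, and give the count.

count = 7; pairs: (0,2), (0,3), (1,4), (1,5), (2,5), (2,6), (3,6)

α = atan 0.5 = 26.57°;  2α = 53.13°
n_0 = (+0.9064, +0.4225)
n_1 = (-0.5285, +0.8489)
n_2 = (-0.9964, -0.0851)
n_3 = (-0.7024, -0.7118)
n_4 = (+0.1496, -0.9888)
n_5 = (+0.8763, -0.4818)
n_6 = (+1.0000, +0.0061)
  (0,1): δ = 83.09°  ·
  (0,2): δ = 20.11°  ✓
  (0,3): δ = 20.39°  ✓
  (0,4): δ = 73.61°  ·
  (0,5): δ = 126.21°  ·
  (0,6): δ = 155.36°  ·
  (1,2): δ = 117.02°  ·
  (1,3): δ = 76.52°  ·
  (1,4): δ = 23.30°  ✓
  (1,5): δ = 29.30°  ✓
  (1,6): δ = 58.45°  ·
  (2,3): δ = 139.50°  ·
  (2,4): δ = 86.28°  ·
  (2,5): δ = 33.69°  ✓
  (2,6): δ = 4.54°  ✓
  (3,4): δ = 126.78°  ·
  (3,5): δ = 74.18°  ·
  (3,6): δ = 45.03°  ✓
  (4,5): δ = 127.40°  ·
  (4,6): δ = 98.25°  ·
  (5,6): δ = 150.85°  ·
antipodal pairs: 7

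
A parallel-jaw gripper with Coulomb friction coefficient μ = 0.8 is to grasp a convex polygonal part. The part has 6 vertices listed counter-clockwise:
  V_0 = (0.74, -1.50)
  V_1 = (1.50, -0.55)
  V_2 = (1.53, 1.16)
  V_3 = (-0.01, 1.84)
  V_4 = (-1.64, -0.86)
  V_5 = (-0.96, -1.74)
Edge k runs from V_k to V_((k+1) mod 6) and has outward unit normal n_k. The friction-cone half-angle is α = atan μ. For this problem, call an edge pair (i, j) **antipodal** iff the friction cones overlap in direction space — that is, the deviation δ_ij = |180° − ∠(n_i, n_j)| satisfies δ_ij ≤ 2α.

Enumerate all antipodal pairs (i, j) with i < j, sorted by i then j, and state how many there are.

α = atan 0.8 = 38.66°;  2α = 77.32°
n_0 = (+0.7809, -0.6247)
n_1 = (+0.9998, -0.0175)
n_2 = (+0.4039, +0.9148)
n_3 = (-0.8561, +0.5168)
n_4 = (-0.7913, -0.6114)
n_5 = (+0.1398, -0.9902)
  (0,1): δ = 142.35°  ·
  (0,2): δ = 75.16°  ✓
  (0,3): δ = 7.54°  ✓
  (0,4): δ = 76.35°  ✓
  (0,5): δ = 136.70°  ·
  (1,2): δ = 112.82°  ·
  (1,3): δ = 30.11°  ✓
  (1,4): δ = 38.70°  ✓
  (1,5): δ = 99.04°  ·
  (2,3): δ = 97.30°  ·
  (2,4): δ = 28.48°  ✓
  (2,5): δ = 31.86°  ✓
  (3,4): δ = 111.19°  ·
  (3,5): δ = 50.84°  ✓
  (4,5): δ = 119.66°  ·
antipodal pairs: 8

count = 8; pairs: (0,2), (0,3), (0,4), (1,3), (1,4), (2,4), (2,5), (3,5)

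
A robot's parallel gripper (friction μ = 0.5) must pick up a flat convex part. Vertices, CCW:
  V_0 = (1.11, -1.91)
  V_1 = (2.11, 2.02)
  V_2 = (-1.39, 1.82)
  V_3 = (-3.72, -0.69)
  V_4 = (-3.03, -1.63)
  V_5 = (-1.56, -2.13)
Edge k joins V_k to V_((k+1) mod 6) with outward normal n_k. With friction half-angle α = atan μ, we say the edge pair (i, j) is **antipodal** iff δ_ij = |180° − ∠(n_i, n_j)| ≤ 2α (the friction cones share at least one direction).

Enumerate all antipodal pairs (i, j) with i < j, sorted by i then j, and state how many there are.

count = 5; pairs: (0,2), (0,3), (1,4), (1,5), (2,5)

α = atan 0.5 = 26.57°;  2α = 53.13°
n_0 = (+0.9691, -0.2466)
n_1 = (-0.0570, +0.9984)
n_2 = (-0.7329, +0.6803)
n_3 = (-0.8061, -0.5917)
n_4 = (-0.3220, -0.9467)
n_5 = (+0.0821, -0.9966)
  (0,1): δ = 72.45°  ·
  (0,2): δ = 28.59°  ✓
  (0,3): δ = 50.56°  ✓
  (0,4): δ = 85.49°  ·
  (0,5): δ = 108.99°  ·
  (1,2): δ = 136.14°  ·
  (1,3): δ = 56.99°  ·
  (1,4): δ = 22.06°  ✓
  (1,5): δ = 1.44°  ✓
  (2,3): δ = 100.85°  ·
  (2,4): δ = 65.91°  ·
  (2,5): δ = 42.42°  ✓
  (3,4): δ = 145.07°  ·
  (3,5): δ = 121.57°  ·
  (4,5): δ = 156.50°  ·
antipodal pairs: 5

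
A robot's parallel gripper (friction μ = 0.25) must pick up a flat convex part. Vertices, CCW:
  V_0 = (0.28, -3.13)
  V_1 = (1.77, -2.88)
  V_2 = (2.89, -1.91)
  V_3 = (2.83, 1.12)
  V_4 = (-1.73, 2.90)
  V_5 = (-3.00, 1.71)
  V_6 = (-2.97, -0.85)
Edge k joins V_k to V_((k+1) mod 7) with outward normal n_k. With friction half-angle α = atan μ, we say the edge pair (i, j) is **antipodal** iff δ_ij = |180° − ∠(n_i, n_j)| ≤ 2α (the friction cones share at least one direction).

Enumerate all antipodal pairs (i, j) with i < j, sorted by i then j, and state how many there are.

count = 3; pairs: (1,4), (2,5), (3,6)

α = atan 0.25 = 14.04°;  2α = 28.07°
n_0 = (+0.1655, -0.9862)
n_1 = (+0.6547, -0.7559)
n_2 = (+0.9998, +0.0198)
n_3 = (+0.3636, +0.9315)
n_4 = (-0.6837, +0.7297)
n_5 = (-0.9999, -0.0117)
n_6 = (-0.5743, -0.8186)
  (0,1): δ = 148.63°  ·
  (0,2): δ = 98.39°  ·
  (0,3): δ = 30.85°  ·
  (0,4): δ = 33.61°  ·
  (0,5): δ = 81.15°  ·
  (0,6): δ = 135.42°  ·
  (1,2): δ = 129.76°  ·
  (1,3): δ = 62.22°  ·
  (1,4): δ = 2.24°  ✓
  (1,5): δ = 49.78°  ·
  (1,6): δ = 104.05°  ·
  (2,3): δ = 112.46°  ·
  (2,4): δ = 48.00°  ·
  (2,5): δ = 0.46°  ✓
  (2,6): δ = 53.81°  ·
  (3,4): δ = 115.54°  ·
  (3,5): δ = 68.01°  ·
  (3,6): δ = 13.73°  ✓
  (4,5): δ = 132.47°  ·
  (4,6): δ = 78.19°  ·
  (5,6): δ = 125.72°  ·
antipodal pairs: 3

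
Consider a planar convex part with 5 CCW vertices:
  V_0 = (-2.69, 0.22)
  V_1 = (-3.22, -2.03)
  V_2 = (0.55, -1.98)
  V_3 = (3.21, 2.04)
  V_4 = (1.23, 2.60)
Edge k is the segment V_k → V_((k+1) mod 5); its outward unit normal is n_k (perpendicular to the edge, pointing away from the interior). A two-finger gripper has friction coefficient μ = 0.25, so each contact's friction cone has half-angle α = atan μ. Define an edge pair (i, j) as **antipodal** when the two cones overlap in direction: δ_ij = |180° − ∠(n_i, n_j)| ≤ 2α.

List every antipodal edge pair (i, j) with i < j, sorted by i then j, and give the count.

α = atan 0.25 = 14.04°;  2α = 28.07°
n_0 = (-0.9734, +0.2293)
n_1 = (+0.0133, -0.9999)
n_2 = (+0.8340, -0.5518)
n_3 = (+0.2722, +0.9623)
n_4 = (-0.5190, +0.8548)
  (0,1): δ = 75.99°  ·
  (0,2): δ = 20.24°  ✓
  (0,3): δ = 87.46°  ·
  (0,4): δ = 134.52°  ·
  (1,2): δ = 124.25°  ·
  (1,3): δ = 16.55°  ✓
  (1,4): δ = 30.50°  ·
  (2,3): δ = 72.30°  ·
  (2,4): δ = 25.24°  ✓
  (3,4): δ = 132.94°  ·
antipodal pairs: 3

count = 3; pairs: (0,2), (1,3), (2,4)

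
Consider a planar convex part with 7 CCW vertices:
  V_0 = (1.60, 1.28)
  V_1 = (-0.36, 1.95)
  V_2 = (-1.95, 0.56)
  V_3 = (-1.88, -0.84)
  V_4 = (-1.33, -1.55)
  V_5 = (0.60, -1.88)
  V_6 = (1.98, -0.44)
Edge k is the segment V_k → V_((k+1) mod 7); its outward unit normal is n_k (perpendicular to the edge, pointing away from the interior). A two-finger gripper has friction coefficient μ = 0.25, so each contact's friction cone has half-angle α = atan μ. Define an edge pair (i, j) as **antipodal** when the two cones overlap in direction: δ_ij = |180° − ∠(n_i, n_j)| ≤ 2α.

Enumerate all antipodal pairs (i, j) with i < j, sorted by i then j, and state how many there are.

α = atan 0.25 = 14.04°;  2α = 28.07°
n_0 = (+0.3235, +0.9462)
n_1 = (-0.6582, +0.7529)
n_2 = (-0.9988, -0.0499)
n_3 = (-0.7905, -0.6124)
n_4 = (-0.1685, -0.9857)
n_5 = (+0.7220, -0.6919)
n_6 = (+0.9765, +0.2157)
  (0,1): δ = 119.97°  ·
  (0,2): δ = 68.27°  ·
  (0,3): δ = 33.36°  ·
  (0,4): δ = 9.17°  ✓
  (0,5): δ = 65.09°  ·
  (0,6): δ = 121.33°  ·
  (1,2): δ = 128.30°  ·
  (1,3): δ = 93.40°  ·
  (1,4): δ = 50.86°  ·
  (1,5): δ = 5.06°  ✓
  (1,6): δ = 61.30°  ·
  (2,3): δ = 145.10°  ·
  (2,4): δ = 102.57°  ·
  (2,5): δ = 46.64°  ·
  (2,6): δ = 9.60°  ✓
  (3,4): δ = 137.47°  ·
  (3,5): δ = 81.54°  ·
  (3,6): δ = 25.30°  ✓
  (4,5): δ = 124.08°  ·
  (4,6): δ = 67.84°  ·
  (5,6): δ = 123.76°  ·
antipodal pairs: 4

count = 4; pairs: (0,4), (1,5), (2,6), (3,6)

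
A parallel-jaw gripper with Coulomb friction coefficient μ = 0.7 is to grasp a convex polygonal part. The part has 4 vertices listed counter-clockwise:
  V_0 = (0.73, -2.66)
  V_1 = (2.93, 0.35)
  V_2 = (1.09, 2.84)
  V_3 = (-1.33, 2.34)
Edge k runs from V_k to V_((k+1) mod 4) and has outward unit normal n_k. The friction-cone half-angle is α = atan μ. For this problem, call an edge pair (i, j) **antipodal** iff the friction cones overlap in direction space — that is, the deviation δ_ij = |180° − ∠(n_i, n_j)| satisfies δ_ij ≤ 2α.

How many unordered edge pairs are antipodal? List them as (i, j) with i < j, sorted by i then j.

count = 3; pairs: (0,2), (0,3), (1,3)

α = atan 0.7 = 34.99°;  2α = 69.98°
n_0 = (+0.8073, -0.5901)
n_1 = (+0.8042, +0.5943)
n_2 = (-0.2023, +0.9793)
n_3 = (-0.9246, -0.3809)
  (0,1): δ = 107.37°  ·
  (0,2): δ = 42.16°  ✓
  (0,3): δ = 58.55°  ✓
  (1,2): δ = 114.79°  ·
  (1,3): δ = 14.07°  ✓
  (2,3): δ = 79.28°  ·
antipodal pairs: 3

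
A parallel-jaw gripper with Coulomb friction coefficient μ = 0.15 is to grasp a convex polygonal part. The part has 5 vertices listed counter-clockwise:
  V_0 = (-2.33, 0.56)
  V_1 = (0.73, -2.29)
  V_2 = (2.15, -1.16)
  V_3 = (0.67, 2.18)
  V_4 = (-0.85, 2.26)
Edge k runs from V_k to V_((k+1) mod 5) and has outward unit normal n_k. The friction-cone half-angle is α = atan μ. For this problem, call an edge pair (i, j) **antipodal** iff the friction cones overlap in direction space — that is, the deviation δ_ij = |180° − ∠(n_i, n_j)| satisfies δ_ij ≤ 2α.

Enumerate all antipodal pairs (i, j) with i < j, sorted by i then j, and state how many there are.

α = atan 0.15 = 8.53°;  2α = 17.06°
n_0 = (-0.6816, -0.7318)
n_1 = (+0.6227, -0.7825)
n_2 = (+0.9143, +0.4051)
n_3 = (+0.0526, +0.9986)
n_4 = (-0.7542, +0.6566)
  (0,1): δ = 98.52°  ·
  (0,2): δ = 23.14°  ·
  (0,3): δ = 39.95°  ·
  (0,4): δ = 91.92°  ·
  (1,2): δ = 104.61°  ·
  (1,3): δ = 41.52°  ·
  (1,4): δ = 10.45°  ✓
  (2,3): δ = 116.91°  ·
  (2,4): δ = 64.94°  ·
  (3,4): δ = 128.03°  ·
antipodal pairs: 1

count = 1; pairs: (1,4)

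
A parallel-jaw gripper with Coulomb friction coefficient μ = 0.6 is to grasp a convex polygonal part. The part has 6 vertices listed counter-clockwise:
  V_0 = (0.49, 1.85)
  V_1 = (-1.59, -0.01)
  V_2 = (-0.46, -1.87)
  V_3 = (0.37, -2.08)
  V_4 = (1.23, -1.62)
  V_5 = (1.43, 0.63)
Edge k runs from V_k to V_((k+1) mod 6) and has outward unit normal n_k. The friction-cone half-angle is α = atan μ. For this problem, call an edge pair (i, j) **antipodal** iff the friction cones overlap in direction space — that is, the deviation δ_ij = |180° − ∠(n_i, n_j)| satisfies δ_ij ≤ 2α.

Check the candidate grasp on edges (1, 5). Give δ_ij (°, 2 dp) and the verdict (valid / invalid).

α = atan 0.6 = 30.96°;  2α = 61.93°
edge 1: e_1 = (+1.13, -1.86);  n_1 = (-0.8546, -0.5192)
edge 5: e_5 = (-0.94, +1.22);  n_5 = (+0.7921, +0.6103)
∠(n_1, n_5) = 173.67°
δ = |180° − 173.67°| = 6.33°
6.33° ≤ 2α = 61.93°  →  valid

δ = 6.33°, valid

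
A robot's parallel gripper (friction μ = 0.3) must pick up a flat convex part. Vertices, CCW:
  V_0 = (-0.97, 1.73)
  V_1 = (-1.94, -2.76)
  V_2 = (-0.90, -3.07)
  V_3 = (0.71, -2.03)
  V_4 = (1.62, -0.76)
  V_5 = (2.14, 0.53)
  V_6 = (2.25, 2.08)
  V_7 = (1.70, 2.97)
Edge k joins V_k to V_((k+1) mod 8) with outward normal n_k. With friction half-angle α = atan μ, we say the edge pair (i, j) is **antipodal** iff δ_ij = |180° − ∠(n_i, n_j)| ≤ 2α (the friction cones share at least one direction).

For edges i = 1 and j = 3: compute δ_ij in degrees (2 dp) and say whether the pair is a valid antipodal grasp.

α = atan 0.3 = 16.70°;  2α = 33.40°
edge 1: e_1 = (+1.04, -0.31);  n_1 = (-0.2857, -0.9583)
edge 3: e_3 = (+0.91, +1.27);  n_3 = (+0.8129, -0.5824)
∠(n_1, n_3) = 70.98°
δ = |180° − 70.98°| = 109.02°
109.02° > 2α = 33.40°  →  invalid

δ = 109.02°, invalid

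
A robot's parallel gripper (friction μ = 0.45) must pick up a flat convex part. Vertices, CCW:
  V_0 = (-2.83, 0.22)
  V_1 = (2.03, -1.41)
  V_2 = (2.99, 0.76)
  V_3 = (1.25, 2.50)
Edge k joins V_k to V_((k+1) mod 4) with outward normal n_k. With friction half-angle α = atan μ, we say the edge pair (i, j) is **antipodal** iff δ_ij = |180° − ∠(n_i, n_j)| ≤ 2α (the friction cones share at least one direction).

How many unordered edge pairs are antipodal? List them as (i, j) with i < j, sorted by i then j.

α = atan 0.45 = 24.23°;  2α = 48.46°
n_0 = (-0.3180, -0.9481)
n_1 = (+0.9145, -0.4046)
n_2 = (+0.7071, +0.7071)
n_3 = (-0.4878, +0.8729)
  (0,1): δ = 95.32°  ·
  (0,2): δ = 26.46°  ✓
  (0,3): δ = 47.74°  ✓
  (1,2): δ = 111.14°  ·
  (1,3): δ = 36.94°  ✓
  (2,3): δ = 105.80°  ·
antipodal pairs: 3

count = 3; pairs: (0,2), (0,3), (1,3)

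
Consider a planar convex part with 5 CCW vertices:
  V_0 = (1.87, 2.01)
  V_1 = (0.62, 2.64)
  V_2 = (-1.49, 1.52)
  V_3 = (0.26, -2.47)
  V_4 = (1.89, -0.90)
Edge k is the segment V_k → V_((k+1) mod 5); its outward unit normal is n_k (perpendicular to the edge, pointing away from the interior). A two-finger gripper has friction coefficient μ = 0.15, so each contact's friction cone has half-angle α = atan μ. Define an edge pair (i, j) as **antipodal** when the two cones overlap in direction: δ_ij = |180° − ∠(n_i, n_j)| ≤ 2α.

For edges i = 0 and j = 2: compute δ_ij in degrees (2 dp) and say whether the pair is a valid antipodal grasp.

δ = 39.57°, invalid

α = atan 0.15 = 8.53°;  2α = 17.06°
edge 0: e_0 = (-1.25, +0.63);  n_0 = (+0.4501, +0.8930)
edge 2: e_2 = (+1.75, -3.99);  n_2 = (-0.9158, -0.4017)
∠(n_0, n_2) = 140.43°
δ = |180° − 140.43°| = 39.57°
39.57° > 2α = 17.06°  →  invalid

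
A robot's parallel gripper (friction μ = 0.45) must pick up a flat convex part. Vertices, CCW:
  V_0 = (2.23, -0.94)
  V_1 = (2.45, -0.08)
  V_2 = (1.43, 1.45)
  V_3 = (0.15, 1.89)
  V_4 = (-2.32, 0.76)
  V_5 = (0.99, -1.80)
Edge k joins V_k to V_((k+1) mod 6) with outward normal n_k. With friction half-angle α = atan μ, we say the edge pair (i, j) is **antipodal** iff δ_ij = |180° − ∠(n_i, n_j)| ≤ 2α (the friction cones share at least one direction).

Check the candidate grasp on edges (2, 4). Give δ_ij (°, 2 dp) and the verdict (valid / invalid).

α = atan 0.45 = 24.23°;  2α = 48.46°
edge 2: e_2 = (-1.28, +0.44);  n_2 = (+0.3251, +0.9457)
edge 4: e_4 = (+3.31, -2.56);  n_4 = (-0.6118, -0.7910)
∠(n_2, n_4) = 161.25°
δ = |180° − 161.25°| = 18.75°
18.75° ≤ 2α = 48.46°  →  valid

δ = 18.75°, valid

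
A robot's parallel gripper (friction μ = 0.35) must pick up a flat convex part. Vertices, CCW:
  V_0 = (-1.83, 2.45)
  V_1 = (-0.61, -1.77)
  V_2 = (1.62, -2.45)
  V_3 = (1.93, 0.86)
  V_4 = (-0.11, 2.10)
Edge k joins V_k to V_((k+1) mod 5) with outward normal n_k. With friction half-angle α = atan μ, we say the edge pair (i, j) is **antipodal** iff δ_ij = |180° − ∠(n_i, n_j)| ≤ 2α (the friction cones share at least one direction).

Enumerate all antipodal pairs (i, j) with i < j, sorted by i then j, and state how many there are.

count = 3; pairs: (0,2), (1,3), (1,4)

α = atan 0.35 = 19.29°;  2α = 38.58°
n_0 = (-0.9607, -0.2777)
n_1 = (-0.2917, -0.9565)
n_2 = (+0.9956, -0.0932)
n_3 = (+0.5194, +0.8545)
n_4 = (+0.1994, +0.9799)
  (0,1): δ = 123.08°  ·
  (0,2): δ = 21.48°  ✓
  (0,3): δ = 42.58°  ·
  (0,4): δ = 62.37°  ·
  (1,2): δ = 78.39°  ·
  (1,3): δ = 14.33°  ✓
  (1,4): δ = 5.46°  ✓
  (2,3): δ = 115.94°  ·
  (2,4): δ = 96.15°  ·
  (3,4): δ = 160.21°  ·
antipodal pairs: 3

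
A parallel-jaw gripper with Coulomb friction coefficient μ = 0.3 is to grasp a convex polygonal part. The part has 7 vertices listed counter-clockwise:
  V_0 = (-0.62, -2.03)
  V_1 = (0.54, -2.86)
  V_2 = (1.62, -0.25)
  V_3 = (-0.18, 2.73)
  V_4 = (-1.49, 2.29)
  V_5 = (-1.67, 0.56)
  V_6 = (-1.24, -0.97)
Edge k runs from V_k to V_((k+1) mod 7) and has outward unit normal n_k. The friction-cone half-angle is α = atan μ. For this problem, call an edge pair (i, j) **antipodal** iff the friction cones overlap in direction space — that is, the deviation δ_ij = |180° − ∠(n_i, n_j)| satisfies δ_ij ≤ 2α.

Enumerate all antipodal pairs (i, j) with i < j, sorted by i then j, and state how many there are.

α = atan 0.3 = 16.70°;  2α = 33.40°
n_0 = (-0.5819, -0.8133)
n_1 = (+0.9240, -0.3824)
n_2 = (+0.8560, +0.5170)
n_3 = (-0.3184, +0.9480)
n_4 = (-0.9946, +0.1035)
n_5 = (-0.9627, -0.2706)
n_6 = (-0.8632, -0.5049)
  (0,1): δ = 76.90°  ·
  (0,2): δ = 23.28°  ✓
  (0,3): δ = 54.15°  ·
  (0,4): δ = 119.64°  ·
  (0,5): δ = 141.28°  ·
  (0,6): δ = 155.91°  ·
  (1,2): δ = 126.39°  ·
  (1,3): δ = 48.95°  ·
  (1,4): δ = 16.54°  ✓
  (1,5): δ = 38.18°  ·
  (1,6): δ = 52.80°  ·
  (2,3): δ = 102.57°  ·
  (2,4): δ = 37.07°  ·
  (2,5): δ = 15.44°  ✓
  (2,6): δ = 0.81°  ✓
  (3,4): δ = 114.51°  ·
  (3,5): δ = 92.87°  ·
  (3,6): δ = 78.24°  ·
  (4,5): δ = 158.36°  ·
  (4,6): δ = 143.74°  ·
  (5,6): δ = 165.37°  ·
antipodal pairs: 4

count = 4; pairs: (0,2), (1,4), (2,5), (2,6)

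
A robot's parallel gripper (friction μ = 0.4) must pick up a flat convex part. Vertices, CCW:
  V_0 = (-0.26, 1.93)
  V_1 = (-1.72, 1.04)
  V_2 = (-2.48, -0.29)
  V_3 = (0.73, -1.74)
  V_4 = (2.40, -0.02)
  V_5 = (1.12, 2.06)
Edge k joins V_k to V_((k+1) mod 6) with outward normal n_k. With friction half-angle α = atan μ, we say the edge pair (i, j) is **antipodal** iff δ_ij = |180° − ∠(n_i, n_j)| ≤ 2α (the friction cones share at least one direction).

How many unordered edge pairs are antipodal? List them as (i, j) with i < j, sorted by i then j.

α = atan 0.4 = 21.80°;  2α = 43.60°
n_0 = (-0.5205, +0.8539)
n_1 = (-0.8682, +0.4961)
n_2 = (-0.4117, -0.9113)
n_3 = (+0.7175, -0.6966)
n_4 = (+0.8517, +0.5241)
n_5 = (-0.0938, +0.9956)
  (0,1): δ = 151.11°  ·
  (0,2): δ = 55.68°  ·
  (0,3): δ = 14.48°  ✓
  (0,4): δ = 90.24°  ·
  (0,5): δ = 154.02°  ·
  (1,2): δ = 84.56°  ·
  (1,3): δ = 14.41°  ✓
  (1,4): δ = 61.35°  ·
  (1,5): δ = 125.13°  ·
  (2,3): δ = 109.85°  ·
  (2,4): δ = 34.08°  ✓
  (2,5): δ = 29.69°  ✓
  (3,4): δ = 104.24°  ·
  (3,5): δ = 40.46°  ✓
  (4,5): δ = 116.23°  ·
antipodal pairs: 5

count = 5; pairs: (0,3), (1,3), (2,4), (2,5), (3,5)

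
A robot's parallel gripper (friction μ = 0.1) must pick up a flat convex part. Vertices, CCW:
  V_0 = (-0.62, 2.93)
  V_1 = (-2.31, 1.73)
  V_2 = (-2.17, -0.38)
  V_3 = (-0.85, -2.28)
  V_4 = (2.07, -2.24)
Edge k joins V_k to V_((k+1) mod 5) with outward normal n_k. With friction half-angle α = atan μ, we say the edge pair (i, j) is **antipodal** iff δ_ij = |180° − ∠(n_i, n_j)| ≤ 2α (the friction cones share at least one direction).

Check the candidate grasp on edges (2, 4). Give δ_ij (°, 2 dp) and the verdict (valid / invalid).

α = atan 0.1 = 5.71°;  2α = 11.42°
edge 2: e_2 = (+1.32, -1.90);  n_2 = (-0.8213, -0.5706)
edge 4: e_4 = (-2.69, +5.17);  n_4 = (+0.8871, +0.4616)
∠(n_2, n_4) = 172.70°
δ = |180° − 172.70°| = 7.30°
7.30° ≤ 2α = 11.42°  →  valid

δ = 7.30°, valid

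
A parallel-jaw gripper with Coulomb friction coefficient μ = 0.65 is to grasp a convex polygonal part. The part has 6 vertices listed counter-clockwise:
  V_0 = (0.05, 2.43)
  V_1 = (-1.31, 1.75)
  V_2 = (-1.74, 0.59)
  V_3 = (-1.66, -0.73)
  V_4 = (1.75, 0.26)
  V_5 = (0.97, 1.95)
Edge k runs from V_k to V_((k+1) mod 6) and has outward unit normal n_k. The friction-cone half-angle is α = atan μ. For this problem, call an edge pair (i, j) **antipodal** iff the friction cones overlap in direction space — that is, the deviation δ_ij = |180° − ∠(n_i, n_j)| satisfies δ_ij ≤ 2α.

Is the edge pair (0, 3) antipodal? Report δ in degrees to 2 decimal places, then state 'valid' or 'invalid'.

α = atan 0.65 = 33.02°;  2α = 66.05°
edge 0: e_0 = (-1.36, -0.68);  n_0 = (-0.4472, +0.8944)
edge 3: e_3 = (+3.41, +0.99);  n_3 = (+0.2788, -0.9603)
∠(n_0, n_3) = 169.62°
δ = |180° − 169.62°| = 10.38°
10.38° ≤ 2α = 66.05°  →  valid

δ = 10.38°, valid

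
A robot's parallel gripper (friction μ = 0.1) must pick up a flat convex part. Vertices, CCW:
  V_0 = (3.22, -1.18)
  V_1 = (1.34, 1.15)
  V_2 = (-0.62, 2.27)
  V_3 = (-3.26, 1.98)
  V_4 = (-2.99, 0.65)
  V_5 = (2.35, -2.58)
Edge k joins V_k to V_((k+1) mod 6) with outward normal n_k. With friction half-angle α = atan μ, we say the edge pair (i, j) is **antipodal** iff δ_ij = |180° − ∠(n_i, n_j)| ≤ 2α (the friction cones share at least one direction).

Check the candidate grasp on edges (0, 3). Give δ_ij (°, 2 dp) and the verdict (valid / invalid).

δ = 27.42°, invalid

α = atan 0.1 = 5.71°;  2α = 11.42°
edge 0: e_0 = (-1.88, +2.33);  n_0 = (+0.7783, +0.6279)
edge 3: e_3 = (+0.27, -1.33);  n_3 = (-0.9800, -0.1989)
∠(n_0, n_3) = 152.58°
δ = |180° − 152.58°| = 27.42°
27.42° > 2α = 11.42°  →  invalid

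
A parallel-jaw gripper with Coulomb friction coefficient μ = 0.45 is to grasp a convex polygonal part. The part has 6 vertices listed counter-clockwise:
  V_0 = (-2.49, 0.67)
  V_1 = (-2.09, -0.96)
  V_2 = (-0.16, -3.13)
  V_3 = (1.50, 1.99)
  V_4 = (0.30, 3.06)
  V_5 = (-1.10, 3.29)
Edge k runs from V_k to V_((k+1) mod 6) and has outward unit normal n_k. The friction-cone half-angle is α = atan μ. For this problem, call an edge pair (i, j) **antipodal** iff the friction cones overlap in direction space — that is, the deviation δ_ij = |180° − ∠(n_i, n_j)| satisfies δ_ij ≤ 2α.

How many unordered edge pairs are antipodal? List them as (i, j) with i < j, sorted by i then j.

α = atan 0.45 = 24.23°;  2α = 48.46°
n_0 = (-0.9712, -0.2383)
n_1 = (-0.7472, -0.6646)
n_2 = (+0.9513, -0.3084)
n_3 = (+0.6655, +0.7464)
n_4 = (+0.1621, +0.9868)
n_5 = (-0.8834, +0.4687)
  (0,1): δ = 152.14°  ·
  (0,2): δ = 31.75°  ✓
  (0,3): δ = 34.49°  ✓
  (0,4): δ = 66.88°  ·
  (0,5): δ = 138.26°  ·
  (1,2): δ = 59.61°  ·
  (1,3): δ = 6.63°  ✓
  (1,4): δ = 39.02°  ✓
  (1,5): δ = 110.40°  ·
  (2,3): δ = 113.76°  ·
  (2,4): δ = 81.37°  ·
  (2,5): δ = 9.98°  ✓
  (3,4): δ = 147.61°  ·
  (3,5): δ = 76.23°  ·
  (4,5): δ = 108.62°  ·
antipodal pairs: 5

count = 5; pairs: (0,2), (0,3), (1,3), (1,4), (2,5)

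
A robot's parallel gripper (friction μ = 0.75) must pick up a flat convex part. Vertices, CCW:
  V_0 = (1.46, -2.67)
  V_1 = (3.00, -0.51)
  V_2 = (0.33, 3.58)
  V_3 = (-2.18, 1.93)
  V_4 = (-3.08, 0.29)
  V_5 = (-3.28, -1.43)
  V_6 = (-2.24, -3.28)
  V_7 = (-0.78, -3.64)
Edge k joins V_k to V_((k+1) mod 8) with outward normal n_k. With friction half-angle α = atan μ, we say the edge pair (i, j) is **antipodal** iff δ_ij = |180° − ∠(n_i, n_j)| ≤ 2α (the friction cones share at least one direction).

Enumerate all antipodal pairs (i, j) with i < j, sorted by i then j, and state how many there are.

α = atan 0.75 = 36.87°;  2α = 73.74°
n_0 = (+0.8142, -0.5805)
n_1 = (+0.8374, +0.5466)
n_2 = (-0.5493, +0.8356)
n_3 = (-0.8767, +0.4811)
n_4 = (-0.9933, +0.1155)
n_5 = (-0.8717, -0.4900)
n_6 = (-0.2394, -0.9709)
n_7 = (+0.3974, -0.9177)
  (0,1): δ = 111.38°  ·
  (0,2): δ = 21.19°  ✓
  (0,3): δ = 6.73°  ✓
  (0,4): δ = 28.85°  ✓
  (0,5): δ = 64.83°  ✓
  (0,6): δ = 111.64°  ·
  (0,7): δ = 148.90°  ·
  (1,2): δ = 89.82°  ·
  (1,3): δ = 61.89°  ✓
  (1,4): δ = 39.77°  ✓
  (1,5): δ = 3.79°  ✓
  (1,6): δ = 43.01°  ✓
  (1,7): δ = 80.28°  ·
  (2,3): δ = 152.08°  ·
  (2,4): δ = 129.95°  ·
  (2,5): δ = 93.98°  ·
  (2,6): δ = 47.17°  ✓
  (2,7): δ = 9.91°  ✓
  (3,4): δ = 157.88°  ·
  (3,5): δ = 121.90°  ·
  (3,6): δ = 75.09°  ·
  (3,7): δ = 37.83°  ✓
  (4,5): δ = 144.02°  ·
  (4,6): δ = 97.22°  ·
  (4,7): δ = 59.95°  ✓
  (5,6): δ = 133.19°  ·
  (5,7): δ = 95.93°  ·
  (6,7): δ = 142.73°  ·
antipodal pairs: 12

count = 12; pairs: (0,2), (0,3), (0,4), (0,5), (1,3), (1,4), (1,5), (1,6), (2,6), (2,7), (3,7), (4,7)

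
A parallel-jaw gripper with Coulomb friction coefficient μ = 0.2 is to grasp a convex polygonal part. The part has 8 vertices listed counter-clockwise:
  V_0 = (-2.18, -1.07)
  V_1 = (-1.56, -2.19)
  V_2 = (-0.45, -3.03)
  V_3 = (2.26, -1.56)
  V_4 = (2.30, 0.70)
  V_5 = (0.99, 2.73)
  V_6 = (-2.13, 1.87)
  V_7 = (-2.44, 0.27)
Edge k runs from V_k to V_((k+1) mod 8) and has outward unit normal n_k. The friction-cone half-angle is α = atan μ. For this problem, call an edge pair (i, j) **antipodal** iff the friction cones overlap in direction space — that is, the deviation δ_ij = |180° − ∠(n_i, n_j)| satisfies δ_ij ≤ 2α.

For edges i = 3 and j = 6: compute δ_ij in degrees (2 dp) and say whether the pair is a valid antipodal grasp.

α = atan 0.2 = 11.31°;  2α = 22.62°
edge 3: e_3 = (+0.04, +2.26);  n_3 = (+0.9998, -0.0177)
edge 6: e_6 = (-0.31, -1.60);  n_6 = (-0.9817, +0.1902)
∠(n_3, n_6) = 170.05°
δ = |180° − 170.05°| = 9.95°
9.95° ≤ 2α = 22.62°  →  valid

δ = 9.95°, valid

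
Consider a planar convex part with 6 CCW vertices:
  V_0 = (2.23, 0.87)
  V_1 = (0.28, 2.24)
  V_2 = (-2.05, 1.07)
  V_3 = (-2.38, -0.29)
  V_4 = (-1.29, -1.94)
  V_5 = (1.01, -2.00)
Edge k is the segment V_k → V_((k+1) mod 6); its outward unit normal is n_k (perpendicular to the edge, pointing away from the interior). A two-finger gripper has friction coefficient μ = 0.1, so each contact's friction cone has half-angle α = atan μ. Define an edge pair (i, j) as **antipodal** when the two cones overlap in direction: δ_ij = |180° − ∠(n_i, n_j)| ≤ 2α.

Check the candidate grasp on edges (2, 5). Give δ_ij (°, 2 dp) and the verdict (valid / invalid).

α = atan 0.1 = 5.71°;  2α = 11.42°
edge 2: e_2 = (-0.33, -1.36);  n_2 = (-0.9718, +0.2358)
edge 5: e_5 = (+1.22, +2.87);  n_5 = (+0.9203, -0.3912)
∠(n_2, n_5) = 170.61°
δ = |180° − 170.61°| = 9.39°
9.39° ≤ 2α = 11.42°  →  valid

δ = 9.39°, valid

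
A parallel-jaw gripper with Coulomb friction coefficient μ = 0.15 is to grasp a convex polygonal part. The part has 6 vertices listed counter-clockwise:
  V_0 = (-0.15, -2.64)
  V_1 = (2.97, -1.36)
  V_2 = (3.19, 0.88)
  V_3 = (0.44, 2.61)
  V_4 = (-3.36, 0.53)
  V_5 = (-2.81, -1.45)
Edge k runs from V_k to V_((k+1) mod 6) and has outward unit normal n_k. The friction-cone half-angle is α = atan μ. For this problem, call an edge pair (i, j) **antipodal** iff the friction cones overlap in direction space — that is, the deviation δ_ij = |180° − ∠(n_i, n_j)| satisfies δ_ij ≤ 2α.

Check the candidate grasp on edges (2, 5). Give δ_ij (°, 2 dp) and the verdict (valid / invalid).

δ = 8.07°, valid

α = atan 0.15 = 8.53°;  2α = 17.06°
edge 2: e_2 = (-2.75, +1.73);  n_2 = (+0.5325, +0.8464)
edge 5: e_5 = (+2.66, -1.19);  n_5 = (-0.4084, -0.9128)
∠(n_2, n_5) = 171.93°
δ = |180° − 171.93°| = 8.07°
8.07° ≤ 2α = 17.06°  →  valid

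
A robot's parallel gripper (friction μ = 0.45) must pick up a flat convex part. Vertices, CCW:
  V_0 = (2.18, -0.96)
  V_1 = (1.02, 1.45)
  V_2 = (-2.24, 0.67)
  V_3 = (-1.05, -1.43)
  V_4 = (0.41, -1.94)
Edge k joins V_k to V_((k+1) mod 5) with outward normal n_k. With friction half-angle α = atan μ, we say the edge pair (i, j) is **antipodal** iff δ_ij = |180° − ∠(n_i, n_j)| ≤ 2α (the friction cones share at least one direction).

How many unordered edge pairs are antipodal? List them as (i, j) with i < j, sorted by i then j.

count = 4; pairs: (0,2), (0,3), (1,3), (1,4)

α = atan 0.45 = 24.23°;  2α = 48.46°
n_0 = (+0.9011, +0.4337)
n_1 = (-0.2327, +0.9725)
n_2 = (-0.8700, -0.4930)
n_3 = (-0.3298, -0.9441)
n_4 = (+0.4844, -0.8749)
  (0,1): δ = 102.25°  ·
  (0,2): δ = 3.84°  ✓
  (0,3): δ = 45.04°  ✓
  (0,4): δ = 93.27°  ·
  (1,2): δ = 73.92°  ·
  (1,3): δ = 32.71°  ✓
  (1,4): δ = 15.52°  ✓
  (2,3): δ = 138.79°  ·
  (2,4): δ = 90.57°  ·
  (3,4): δ = 131.77°  ·
antipodal pairs: 4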